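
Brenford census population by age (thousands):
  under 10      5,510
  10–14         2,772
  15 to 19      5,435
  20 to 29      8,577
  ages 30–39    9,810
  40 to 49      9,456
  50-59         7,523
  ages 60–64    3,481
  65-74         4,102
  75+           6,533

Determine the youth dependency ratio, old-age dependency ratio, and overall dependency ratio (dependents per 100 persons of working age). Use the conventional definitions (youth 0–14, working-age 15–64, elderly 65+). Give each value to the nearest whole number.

Youth dependency ratio: 19
Old-age dependency ratio: 24
Total dependency ratio: 43

0–14: 5,510 + 2,772 = 8,282
15–64: 5,435 + 8,577 + 9,810 + 9,456 + 7,523 + 3,481 = 44,282
65+: 4,102 + 6,533 = 10,635
Youth dependency ratio = 8,282 / 44,282 × 100 = 19
Old-age dependency ratio = 10,635 / 44,282 × 100 = 24
Total dependency ratio = (8,282 + 10,635) / 44,282 × 100 = 18,917 / 44,282 × 100 = 43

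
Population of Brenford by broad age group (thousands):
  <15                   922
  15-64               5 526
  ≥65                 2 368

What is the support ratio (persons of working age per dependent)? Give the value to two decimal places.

Support ratio = 5 526 / (922 + 2 368) = 5 526 / 3 290 = 1.68

Support ratio: 1.68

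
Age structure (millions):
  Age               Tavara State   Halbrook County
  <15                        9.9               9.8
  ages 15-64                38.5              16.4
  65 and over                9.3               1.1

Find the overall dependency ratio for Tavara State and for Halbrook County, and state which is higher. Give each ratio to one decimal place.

Tavara State: (9.9 + 9.3) / 38.5 × 100 = 19.2 / 38.5 × 100 = 49.9
Halbrook County: (9.8 + 1.1) / 16.4 × 100 = 10.9 / 16.4 × 100 = 66.5

Tavara State: 49.9
Halbrook County: 66.5
Higher: Halbrook County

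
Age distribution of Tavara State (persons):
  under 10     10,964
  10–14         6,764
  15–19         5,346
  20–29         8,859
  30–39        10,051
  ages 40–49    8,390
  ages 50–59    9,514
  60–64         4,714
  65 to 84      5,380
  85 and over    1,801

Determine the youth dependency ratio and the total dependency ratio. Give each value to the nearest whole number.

Youth dependency ratio: 38
Total dependency ratio: 53

0–14: 10,964 + 6,764 = 17,728
15–64: 5,346 + 8,859 + 10,051 + 8,390 + 9,514 + 4,714 = 46,874
65+: 5,380 + 1,801 = 7,181
Youth dependency ratio = 17,728 / 46,874 × 100 = 38
Total dependency ratio = (17,728 + 7,181) / 46,874 × 100 = 24,909 / 46,874 × 100 = 53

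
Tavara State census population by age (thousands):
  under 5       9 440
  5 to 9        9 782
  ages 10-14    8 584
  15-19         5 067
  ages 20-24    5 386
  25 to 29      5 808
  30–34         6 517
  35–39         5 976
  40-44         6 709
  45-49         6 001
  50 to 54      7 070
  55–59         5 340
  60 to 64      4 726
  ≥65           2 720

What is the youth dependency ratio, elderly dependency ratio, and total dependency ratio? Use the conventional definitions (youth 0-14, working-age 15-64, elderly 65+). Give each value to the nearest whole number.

Youth dependency ratio: 47
Old-age dependency ratio: 5
Total dependency ratio: 52

0–14: 9 440 + 9 782 + 8 584 = 27 806
15–64: 5 067 + 5 386 + 5 808 + 6 517 + 5 976 + 6 709 + 6 001 + 7 070 + 5 340 + 4 726 = 58 600
65+: 2 720
Youth dependency ratio = 27 806 / 58 600 × 100 = 47
Old-age dependency ratio = 2 720 / 58 600 × 100 = 5
Total dependency ratio = (27 806 + 2 720) / 58 600 × 100 = 30 526 / 58 600 × 100 = 52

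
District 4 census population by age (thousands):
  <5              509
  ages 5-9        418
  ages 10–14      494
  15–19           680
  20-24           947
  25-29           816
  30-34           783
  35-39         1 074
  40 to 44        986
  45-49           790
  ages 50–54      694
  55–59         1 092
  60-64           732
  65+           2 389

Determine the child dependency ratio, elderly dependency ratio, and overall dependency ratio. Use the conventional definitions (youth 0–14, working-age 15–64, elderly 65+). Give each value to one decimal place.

Youth dependency ratio: 16.5
Old-age dependency ratio: 27.8
Total dependency ratio: 44.3

0–14: 509 + 418 + 494 = 1 421
15–64: 680 + 947 + 816 + 783 + 1 074 + 986 + 790 + 694 + 1 092 + 732 = 8 594
65+: 2 389
Youth dependency ratio = 1 421 / 8 594 × 100 = 16.5
Old-age dependency ratio = 2 389 / 8 594 × 100 = 27.8
Total dependency ratio = (1 421 + 2 389) / 8 594 × 100 = 3 810 / 8 594 × 100 = 44.3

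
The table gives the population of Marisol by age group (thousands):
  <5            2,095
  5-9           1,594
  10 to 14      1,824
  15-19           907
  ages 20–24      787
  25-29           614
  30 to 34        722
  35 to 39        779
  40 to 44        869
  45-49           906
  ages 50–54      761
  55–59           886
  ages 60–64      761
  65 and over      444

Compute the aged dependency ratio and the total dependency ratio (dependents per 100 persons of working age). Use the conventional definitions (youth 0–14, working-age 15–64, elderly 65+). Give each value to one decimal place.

0–14: 2,095 + 1,594 + 1,824 = 5,513
15–64: 907 + 787 + 614 + 722 + 779 + 869 + 906 + 761 + 886 + 761 = 7,992
65+: 444
Old-age dependency ratio = 444 / 7,992 × 100 = 5.6
Total dependency ratio = (5,513 + 444) / 7,992 × 100 = 5,957 / 7,992 × 100 = 74.5

Old-age dependency ratio: 5.6
Total dependency ratio: 74.5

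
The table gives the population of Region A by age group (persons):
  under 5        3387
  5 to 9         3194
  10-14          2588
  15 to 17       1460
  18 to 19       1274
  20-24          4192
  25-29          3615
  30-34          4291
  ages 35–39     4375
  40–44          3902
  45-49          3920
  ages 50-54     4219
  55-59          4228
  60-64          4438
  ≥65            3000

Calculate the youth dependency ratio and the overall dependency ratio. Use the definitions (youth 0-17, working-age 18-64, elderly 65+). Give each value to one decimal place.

0–17: 3387 + 3194 + 2588 + 1460 = 10629
18–64: 1274 + 4192 + 3615 + 4291 + 4375 + 3902 + 3920 + 4219 + 4228 + 4438 = 38454
65+: 3000
Youth dependency ratio = 10629 / 38454 × 100 = 27.6
Total dependency ratio = (10629 + 3000) / 38454 × 100 = 13629 / 38454 × 100 = 35.4

Youth dependency ratio: 27.6
Total dependency ratio: 35.4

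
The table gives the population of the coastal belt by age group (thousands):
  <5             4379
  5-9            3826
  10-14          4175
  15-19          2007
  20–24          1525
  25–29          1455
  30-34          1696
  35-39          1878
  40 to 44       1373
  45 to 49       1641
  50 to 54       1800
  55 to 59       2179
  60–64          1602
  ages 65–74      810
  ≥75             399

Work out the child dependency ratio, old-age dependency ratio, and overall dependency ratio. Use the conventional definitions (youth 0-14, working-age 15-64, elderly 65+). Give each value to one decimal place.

Youth dependency ratio: 72.2
Old-age dependency ratio: 7.0
Total dependency ratio: 79.2

0–14: 4379 + 3826 + 4175 = 12380
15–64: 2007 + 1525 + 1455 + 1696 + 1878 + 1373 + 1641 + 1800 + 2179 + 1602 = 17156
65+: 810 + 399 = 1209
Youth dependency ratio = 12380 / 17156 × 100 = 72.2
Old-age dependency ratio = 1209 / 17156 × 100 = 7.0
Total dependency ratio = (12380 + 1209) / 17156 × 100 = 13589 / 17156 × 100 = 79.2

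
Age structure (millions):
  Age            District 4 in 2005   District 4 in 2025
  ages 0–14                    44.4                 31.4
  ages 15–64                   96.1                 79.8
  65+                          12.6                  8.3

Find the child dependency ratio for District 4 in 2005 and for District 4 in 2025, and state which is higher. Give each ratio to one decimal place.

District 4 in 2005: 44.4 / 96.1 × 100 = 46.2
District 4 in 2025: 31.4 / 79.8 × 100 = 39.3

District 4 in 2005: 46.2
District 4 in 2025: 39.3
Higher: District 4 in 2005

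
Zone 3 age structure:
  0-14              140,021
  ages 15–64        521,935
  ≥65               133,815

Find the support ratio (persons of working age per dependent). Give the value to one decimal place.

Support ratio = 521,935 / (140,021 + 133,815) = 521,935 / 273,836 = 1.9

Support ratio: 1.9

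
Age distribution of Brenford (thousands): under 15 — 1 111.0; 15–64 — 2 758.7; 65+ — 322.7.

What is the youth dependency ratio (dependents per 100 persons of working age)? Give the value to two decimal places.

Youth dependency ratio: 40.27

Youth dependency ratio = 1 111.0 / 2 758.7 × 100 = 40.27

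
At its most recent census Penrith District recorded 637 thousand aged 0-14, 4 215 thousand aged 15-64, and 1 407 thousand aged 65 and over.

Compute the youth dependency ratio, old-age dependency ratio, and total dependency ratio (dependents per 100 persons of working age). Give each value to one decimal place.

Youth dependency ratio: 15.1
Old-age dependency ratio: 33.4
Total dependency ratio: 48.5

Youth dependency ratio = 637 / 4 215 × 100 = 15.1
Old-age dependency ratio = 1 407 / 4 215 × 100 = 33.4
Total dependency ratio = (637 + 1 407) / 4 215 × 100 = 2 044 / 4 215 × 100 = 48.5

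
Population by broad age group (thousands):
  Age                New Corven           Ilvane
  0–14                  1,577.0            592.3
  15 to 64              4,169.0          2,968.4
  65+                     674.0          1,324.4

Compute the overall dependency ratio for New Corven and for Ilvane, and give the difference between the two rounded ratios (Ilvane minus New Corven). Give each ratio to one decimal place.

New Corven: 54.0
Ilvane: 64.6
Difference: +10.6

New Corven: (1,577.0 + 674.0) / 4,169.0 × 100 = 2,251.0 / 4,169.0 × 100 = 54.0
Ilvane: (592.3 + 1,324.4) / 2,968.4 × 100 = 1,916.7 / 2,968.4 × 100 = 64.6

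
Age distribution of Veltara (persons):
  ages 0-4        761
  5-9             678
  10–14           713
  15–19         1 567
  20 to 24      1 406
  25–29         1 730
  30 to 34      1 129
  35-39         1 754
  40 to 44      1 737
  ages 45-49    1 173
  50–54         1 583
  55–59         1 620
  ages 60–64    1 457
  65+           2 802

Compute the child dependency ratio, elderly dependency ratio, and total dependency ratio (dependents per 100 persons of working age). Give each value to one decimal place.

Youth dependency ratio: 14.2
Old-age dependency ratio: 18.5
Total dependency ratio: 32.7

0–14: 761 + 678 + 713 = 2 152
15–64: 1 567 + 1 406 + 1 730 + 1 129 + 1 754 + 1 737 + 1 173 + 1 583 + 1 620 + 1 457 = 15 156
65+: 2 802
Youth dependency ratio = 2 152 / 15 156 × 100 = 14.2
Old-age dependency ratio = 2 802 / 15 156 × 100 = 18.5
Total dependency ratio = (2 152 + 2 802) / 15 156 × 100 = 4 954 / 15 156 × 100 = 32.7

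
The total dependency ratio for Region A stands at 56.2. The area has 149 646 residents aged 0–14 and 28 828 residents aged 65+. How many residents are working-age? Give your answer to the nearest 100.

Total dependency ratio = (youth + elderly) / working-age × 100
56.2 = (149 646 + 28 828) / W × 100
⇒ 317 600

Working-age: 317 600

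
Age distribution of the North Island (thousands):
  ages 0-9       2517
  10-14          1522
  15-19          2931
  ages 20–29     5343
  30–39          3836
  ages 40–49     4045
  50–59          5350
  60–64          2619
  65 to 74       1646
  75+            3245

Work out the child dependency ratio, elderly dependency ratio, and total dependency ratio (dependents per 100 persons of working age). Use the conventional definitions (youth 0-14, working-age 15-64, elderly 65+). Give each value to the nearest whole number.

Youth dependency ratio: 17
Old-age dependency ratio: 20
Total dependency ratio: 37

0–14: 2517 + 1522 = 4039
15–64: 2931 + 5343 + 3836 + 4045 + 5350 + 2619 = 24124
65+: 1646 + 3245 = 4891
Youth dependency ratio = 4039 / 24124 × 100 = 17
Old-age dependency ratio = 4891 / 24124 × 100 = 20
Total dependency ratio = (4039 + 4891) / 24124 × 100 = 8930 / 24124 × 100 = 37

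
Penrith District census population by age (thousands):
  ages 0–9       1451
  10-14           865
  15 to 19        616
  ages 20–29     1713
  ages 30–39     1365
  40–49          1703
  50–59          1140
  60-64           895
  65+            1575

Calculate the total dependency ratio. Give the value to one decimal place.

0–14: 1451 + 865 = 2316
15–64: 616 + 1713 + 1365 + 1703 + 1140 + 895 = 7432
65+: 1575
Total dependency ratio = (2316 + 1575) / 7432 × 100 = 3891 / 7432 × 100 = 52.4

Total dependency ratio: 52.4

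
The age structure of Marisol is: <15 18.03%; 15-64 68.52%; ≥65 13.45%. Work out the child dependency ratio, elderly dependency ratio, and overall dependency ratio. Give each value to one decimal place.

Youth dependency ratio = 18.03 / 68.52 × 100 = 26.3
Old-age dependency ratio = 13.45 / 68.52 × 100 = 19.6
Total dependency ratio = (18.03 + 13.45) / 68.52 × 100 = 31.48 / 68.52 × 100 = 45.9

Youth dependency ratio: 26.3
Old-age dependency ratio: 19.6
Total dependency ratio: 45.9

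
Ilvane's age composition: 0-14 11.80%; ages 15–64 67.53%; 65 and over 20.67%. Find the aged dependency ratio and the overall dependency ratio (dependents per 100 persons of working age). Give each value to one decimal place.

Old-age dependency ratio: 30.6
Total dependency ratio: 48.1

Old-age dependency ratio = 20.67 / 67.53 × 100 = 30.6
Total dependency ratio = (11.80 + 20.67) / 67.53 × 100 = 32.47 / 67.53 × 100 = 48.1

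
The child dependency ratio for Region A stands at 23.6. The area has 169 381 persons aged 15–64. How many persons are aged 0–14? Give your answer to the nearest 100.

Youth dependency ratio = youth / working-age × 100
23.6 = Y / 169 381 × 100
⇒ 40 000

Aged 0–14: 40 000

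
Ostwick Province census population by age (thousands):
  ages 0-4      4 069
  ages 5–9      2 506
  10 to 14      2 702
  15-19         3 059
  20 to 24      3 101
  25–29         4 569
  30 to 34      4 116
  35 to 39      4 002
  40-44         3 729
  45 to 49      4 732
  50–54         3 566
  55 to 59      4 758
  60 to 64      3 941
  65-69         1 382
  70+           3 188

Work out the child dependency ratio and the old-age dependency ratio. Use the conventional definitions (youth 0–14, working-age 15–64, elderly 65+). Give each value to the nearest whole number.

Youth dependency ratio: 23
Old-age dependency ratio: 12

0–14: 4 069 + 2 506 + 2 702 = 9 277
15–64: 3 059 + 3 101 + 4 569 + 4 116 + 4 002 + 3 729 + 4 732 + 3 566 + 4 758 + 3 941 = 39 573
65+: 1 382 + 3 188 = 4 570
Youth dependency ratio = 9 277 / 39 573 × 100 = 23
Old-age dependency ratio = 4 570 / 39 573 × 100 = 12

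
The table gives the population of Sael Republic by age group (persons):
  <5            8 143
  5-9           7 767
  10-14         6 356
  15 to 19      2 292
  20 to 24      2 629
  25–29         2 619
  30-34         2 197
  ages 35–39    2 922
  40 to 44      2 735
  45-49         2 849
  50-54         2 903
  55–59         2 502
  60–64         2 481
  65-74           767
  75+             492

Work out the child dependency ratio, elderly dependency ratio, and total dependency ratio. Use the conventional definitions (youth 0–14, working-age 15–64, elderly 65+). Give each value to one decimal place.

0–14: 8 143 + 7 767 + 6 356 = 22 266
15–64: 2 292 + 2 629 + 2 619 + 2 197 + 2 922 + 2 735 + 2 849 + 2 903 + 2 502 + 2 481 = 26 129
65+: 767 + 492 = 1 259
Youth dependency ratio = 22 266 / 26 129 × 100 = 85.2
Old-age dependency ratio = 1 259 / 26 129 × 100 = 4.8
Total dependency ratio = (22 266 + 1 259) / 26 129 × 100 = 23 525 / 26 129 × 100 = 90.0

Youth dependency ratio: 85.2
Old-age dependency ratio: 4.8
Total dependency ratio: 90.0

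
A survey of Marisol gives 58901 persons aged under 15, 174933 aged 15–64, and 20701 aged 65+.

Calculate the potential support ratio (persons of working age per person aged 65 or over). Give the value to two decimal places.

Potential support ratio: 8.45

Potential support ratio = 174933 / 20701 = 8.45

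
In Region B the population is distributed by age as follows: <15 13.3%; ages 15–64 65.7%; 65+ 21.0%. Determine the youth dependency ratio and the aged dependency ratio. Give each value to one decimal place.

Youth dependency ratio = 13.3 / 65.7 × 100 = 20.2
Old-age dependency ratio = 21.0 / 65.7 × 100 = 32.0

Youth dependency ratio: 20.2
Old-age dependency ratio: 32.0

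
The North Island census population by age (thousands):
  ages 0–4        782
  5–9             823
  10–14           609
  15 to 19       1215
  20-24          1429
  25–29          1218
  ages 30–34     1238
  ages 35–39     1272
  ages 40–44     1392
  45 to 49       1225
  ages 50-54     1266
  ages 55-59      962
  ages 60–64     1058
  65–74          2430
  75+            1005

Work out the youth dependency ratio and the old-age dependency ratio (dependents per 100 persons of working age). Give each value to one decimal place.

0–14: 782 + 823 + 609 = 2214
15–64: 1215 + 1429 + 1218 + 1238 + 1272 + 1392 + 1225 + 1266 + 962 + 1058 = 12275
65+: 2430 + 1005 = 3435
Youth dependency ratio = 2214 / 12275 × 100 = 18.0
Old-age dependency ratio = 3435 / 12275 × 100 = 28.0

Youth dependency ratio: 18.0
Old-age dependency ratio: 28.0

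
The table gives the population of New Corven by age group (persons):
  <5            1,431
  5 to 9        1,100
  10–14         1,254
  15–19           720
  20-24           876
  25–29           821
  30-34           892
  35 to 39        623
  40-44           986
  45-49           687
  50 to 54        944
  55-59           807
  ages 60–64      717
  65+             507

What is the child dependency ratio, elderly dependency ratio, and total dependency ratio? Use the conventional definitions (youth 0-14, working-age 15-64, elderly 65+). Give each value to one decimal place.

Youth dependency ratio: 46.9
Old-age dependency ratio: 6.3
Total dependency ratio: 53.2

0–14: 1,431 + 1,100 + 1,254 = 3,785
15–64: 720 + 876 + 821 + 892 + 623 + 986 + 687 + 944 + 807 + 717 = 8,073
65+: 507
Youth dependency ratio = 3,785 / 8,073 × 100 = 46.9
Old-age dependency ratio = 507 / 8,073 × 100 = 6.3
Total dependency ratio = (3,785 + 507) / 8,073 × 100 = 4,292 / 8,073 × 100 = 53.2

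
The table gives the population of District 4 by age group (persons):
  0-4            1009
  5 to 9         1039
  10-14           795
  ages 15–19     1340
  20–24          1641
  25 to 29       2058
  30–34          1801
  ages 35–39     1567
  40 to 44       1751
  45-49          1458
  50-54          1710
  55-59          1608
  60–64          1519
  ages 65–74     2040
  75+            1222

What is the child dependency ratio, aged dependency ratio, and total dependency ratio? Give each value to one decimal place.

0–14: 1009 + 1039 + 795 = 2843
15–64: 1340 + 1641 + 2058 + 1801 + 1567 + 1751 + 1458 + 1710 + 1608 + 1519 = 16453
65+: 2040 + 1222 = 3262
Youth dependency ratio = 2843 / 16453 × 100 = 17.3
Old-age dependency ratio = 3262 / 16453 × 100 = 19.8
Total dependency ratio = (2843 + 3262) / 16453 × 100 = 6105 / 16453 × 100 = 37.1

Youth dependency ratio: 17.3
Old-age dependency ratio: 19.8
Total dependency ratio: 37.1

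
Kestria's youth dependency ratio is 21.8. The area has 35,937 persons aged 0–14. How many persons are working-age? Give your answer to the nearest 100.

Youth dependency ratio = youth / working-age × 100
21.8 = 35,937 / W × 100
⇒ 164,800

Working-age: 164,800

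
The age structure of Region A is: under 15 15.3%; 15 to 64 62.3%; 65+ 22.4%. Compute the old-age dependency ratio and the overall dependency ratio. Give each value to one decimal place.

Old-age dependency ratio: 36.0
Total dependency ratio: 60.5

Old-age dependency ratio = 22.4 / 62.3 × 100 = 36.0
Total dependency ratio = (15.3 + 22.4) / 62.3 × 100 = 37.7 / 62.3 × 100 = 60.5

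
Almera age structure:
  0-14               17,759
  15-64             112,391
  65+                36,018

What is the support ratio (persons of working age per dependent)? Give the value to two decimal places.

Support ratio = 112,391 / (17,759 + 36,018) = 112,391 / 53,777 = 2.09

Support ratio: 2.09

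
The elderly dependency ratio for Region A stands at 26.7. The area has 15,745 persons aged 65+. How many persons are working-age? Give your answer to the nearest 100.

Working-age: 59,000

Old-age dependency ratio = elderly / working-age × 100
26.7 = 15,745 / W × 100
⇒ 59,000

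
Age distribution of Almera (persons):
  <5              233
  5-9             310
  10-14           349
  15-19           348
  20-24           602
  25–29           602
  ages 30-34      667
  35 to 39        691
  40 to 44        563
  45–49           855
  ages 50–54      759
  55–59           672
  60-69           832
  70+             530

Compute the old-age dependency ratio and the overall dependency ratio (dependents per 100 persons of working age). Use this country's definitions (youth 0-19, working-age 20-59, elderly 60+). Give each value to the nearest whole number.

Old-age dependency ratio: 25
Total dependency ratio: 48

0–19: 233 + 310 + 349 + 348 = 1 240
20–59: 602 + 602 + 667 + 691 + 563 + 855 + 759 + 672 = 5 411
60+: 832 + 530 = 1 362
Old-age dependency ratio = 1 362 / 5 411 × 100 = 25
Total dependency ratio = (1 240 + 1 362) / 5 411 × 100 = 2 602 / 5 411 × 100 = 48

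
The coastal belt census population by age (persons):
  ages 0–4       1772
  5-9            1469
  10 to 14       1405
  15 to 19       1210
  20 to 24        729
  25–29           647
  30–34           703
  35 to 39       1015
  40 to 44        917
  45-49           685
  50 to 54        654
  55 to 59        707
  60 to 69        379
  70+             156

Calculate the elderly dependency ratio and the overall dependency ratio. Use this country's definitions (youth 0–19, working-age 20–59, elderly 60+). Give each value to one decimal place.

Old-age dependency ratio: 8.8
Total dependency ratio: 105.5

0–19: 1772 + 1469 + 1405 + 1210 = 5856
20–59: 729 + 647 + 703 + 1015 + 917 + 685 + 654 + 707 = 6057
60+: 379 + 156 = 535
Old-age dependency ratio = 535 / 6057 × 100 = 8.8
Total dependency ratio = (5856 + 535) / 6057 × 100 = 6391 / 6057 × 100 = 105.5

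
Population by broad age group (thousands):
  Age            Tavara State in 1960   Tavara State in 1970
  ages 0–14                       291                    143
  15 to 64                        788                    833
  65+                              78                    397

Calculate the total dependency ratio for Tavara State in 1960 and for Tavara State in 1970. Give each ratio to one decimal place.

Tavara State in 1960: (291 + 78) / 788 × 100 = 369 / 788 × 100 = 46.8
Tavara State in 1970: (143 + 397) / 833 × 100 = 540 / 833 × 100 = 64.8

Tavara State in 1960: 46.8
Tavara State in 1970: 64.8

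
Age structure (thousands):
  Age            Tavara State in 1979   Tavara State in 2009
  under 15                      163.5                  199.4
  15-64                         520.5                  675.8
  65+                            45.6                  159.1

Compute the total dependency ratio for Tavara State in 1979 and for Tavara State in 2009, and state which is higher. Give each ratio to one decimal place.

Tavara State in 1979: 40.2
Tavara State in 2009: 53.0
Higher: Tavara State in 2009

Tavara State in 1979: (163.5 + 45.6) / 520.5 × 100 = 209.1 / 520.5 × 100 = 40.2
Tavara State in 2009: (199.4 + 159.1) / 675.8 × 100 = 358.5 / 675.8 × 100 = 53.0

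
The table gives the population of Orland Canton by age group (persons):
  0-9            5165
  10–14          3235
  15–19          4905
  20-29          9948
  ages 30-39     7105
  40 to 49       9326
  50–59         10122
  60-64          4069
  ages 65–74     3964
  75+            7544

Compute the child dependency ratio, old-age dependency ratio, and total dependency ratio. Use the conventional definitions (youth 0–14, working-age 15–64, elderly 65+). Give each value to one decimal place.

Youth dependency ratio: 18.5
Old-age dependency ratio: 25.3
Total dependency ratio: 43.8

0–14: 5165 + 3235 = 8400
15–64: 4905 + 9948 + 7105 + 9326 + 10122 + 4069 = 45475
65+: 3964 + 7544 = 11508
Youth dependency ratio = 8400 / 45475 × 100 = 18.5
Old-age dependency ratio = 11508 / 45475 × 100 = 25.3
Total dependency ratio = (8400 + 11508) / 45475 × 100 = 19908 / 45475 × 100 = 43.8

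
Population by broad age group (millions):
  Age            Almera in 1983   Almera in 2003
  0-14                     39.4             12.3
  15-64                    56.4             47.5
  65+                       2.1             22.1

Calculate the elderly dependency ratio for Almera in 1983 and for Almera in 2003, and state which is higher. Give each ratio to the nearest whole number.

Almera in 1983: 4
Almera in 2003: 47
Higher: Almera in 2003

Almera in 1983: 2.1 / 56.4 × 100 = 4
Almera in 2003: 22.1 / 47.5 × 100 = 47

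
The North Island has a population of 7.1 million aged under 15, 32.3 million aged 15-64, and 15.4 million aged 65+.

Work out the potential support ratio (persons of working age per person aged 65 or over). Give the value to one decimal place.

Potential support ratio = 32.3 / 15.4 = 2.1

Potential support ratio: 2.1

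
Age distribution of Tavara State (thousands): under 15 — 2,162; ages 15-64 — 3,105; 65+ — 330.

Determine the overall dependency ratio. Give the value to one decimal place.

Total dependency ratio = (2,162 + 330) / 3,105 × 100 = 2,492 / 3,105 × 100 = 80.3

Total dependency ratio: 80.3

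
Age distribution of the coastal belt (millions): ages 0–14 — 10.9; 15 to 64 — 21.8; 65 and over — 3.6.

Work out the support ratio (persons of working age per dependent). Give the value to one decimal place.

Support ratio: 1.5

Support ratio = 21.8 / (10.9 + 3.6) = 21.8 / 14.5 = 1.5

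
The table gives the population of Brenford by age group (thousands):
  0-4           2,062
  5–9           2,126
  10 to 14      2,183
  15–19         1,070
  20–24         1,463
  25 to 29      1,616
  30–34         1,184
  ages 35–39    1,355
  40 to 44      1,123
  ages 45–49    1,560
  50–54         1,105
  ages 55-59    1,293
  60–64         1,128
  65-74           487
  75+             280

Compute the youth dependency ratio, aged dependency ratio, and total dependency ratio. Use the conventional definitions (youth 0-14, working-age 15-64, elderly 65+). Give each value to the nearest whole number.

Youth dependency ratio: 49
Old-age dependency ratio: 6
Total dependency ratio: 55

0–14: 2,062 + 2,126 + 2,183 = 6,371
15–64: 1,070 + 1,463 + 1,616 + 1,184 + 1,355 + 1,123 + 1,560 + 1,105 + 1,293 + 1,128 = 12,897
65+: 487 + 280 = 767
Youth dependency ratio = 6,371 / 12,897 × 100 = 49
Old-age dependency ratio = 767 / 12,897 × 100 = 6
Total dependency ratio = (6,371 + 767) / 12,897 × 100 = 7,138 / 12,897 × 100 = 55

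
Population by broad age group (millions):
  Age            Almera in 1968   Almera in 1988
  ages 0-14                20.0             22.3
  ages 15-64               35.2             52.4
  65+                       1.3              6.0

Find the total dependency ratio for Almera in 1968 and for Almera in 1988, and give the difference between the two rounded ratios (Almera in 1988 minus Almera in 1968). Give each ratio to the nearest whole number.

Almera in 1968: (20.0 + 1.3) / 35.2 × 100 = 21.3 / 35.2 × 100 = 61
Almera in 1988: (22.3 + 6.0) / 52.4 × 100 = 28.3 / 52.4 × 100 = 54

Almera in 1968: 61
Almera in 1988: 54
Difference: -7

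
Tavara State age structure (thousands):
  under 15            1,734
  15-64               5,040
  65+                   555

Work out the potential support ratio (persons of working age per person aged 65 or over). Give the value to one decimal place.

Potential support ratio = 5,040 / 555 = 9.1

Potential support ratio: 9.1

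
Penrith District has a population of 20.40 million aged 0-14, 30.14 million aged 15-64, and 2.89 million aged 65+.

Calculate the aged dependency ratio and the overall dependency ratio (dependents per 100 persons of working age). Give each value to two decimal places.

Old-age dependency ratio: 9.59
Total dependency ratio: 77.27

Old-age dependency ratio = 2.89 / 30.14 × 100 = 9.59
Total dependency ratio = (20.40 + 2.89) / 30.14 × 100 = 23.29 / 30.14 × 100 = 77.27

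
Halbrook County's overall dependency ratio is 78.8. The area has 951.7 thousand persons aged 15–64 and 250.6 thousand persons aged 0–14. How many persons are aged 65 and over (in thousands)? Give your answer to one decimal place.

Aged 65 and over: 499.3

Total dependency ratio = (youth + elderly) / working-age × 100
78.8 = (250.6 + E) / 951.7 × 100
⇒ 499.3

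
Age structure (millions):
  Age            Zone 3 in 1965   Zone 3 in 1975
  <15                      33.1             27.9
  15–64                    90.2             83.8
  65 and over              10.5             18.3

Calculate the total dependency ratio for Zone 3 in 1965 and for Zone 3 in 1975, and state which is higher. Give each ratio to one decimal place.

Zone 3 in 1965: (33.1 + 10.5) / 90.2 × 100 = 43.6 / 90.2 × 100 = 48.3
Zone 3 in 1975: (27.9 + 18.3) / 83.8 × 100 = 46.2 / 83.8 × 100 = 55.1

Zone 3 in 1965: 48.3
Zone 3 in 1975: 55.1
Higher: Zone 3 in 1975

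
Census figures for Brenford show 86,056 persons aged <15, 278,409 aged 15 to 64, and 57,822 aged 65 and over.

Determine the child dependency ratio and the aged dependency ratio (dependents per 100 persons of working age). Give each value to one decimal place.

Youth dependency ratio: 30.9
Old-age dependency ratio: 20.8

Youth dependency ratio = 86,056 / 278,409 × 100 = 30.9
Old-age dependency ratio = 57,822 / 278,409 × 100 = 20.8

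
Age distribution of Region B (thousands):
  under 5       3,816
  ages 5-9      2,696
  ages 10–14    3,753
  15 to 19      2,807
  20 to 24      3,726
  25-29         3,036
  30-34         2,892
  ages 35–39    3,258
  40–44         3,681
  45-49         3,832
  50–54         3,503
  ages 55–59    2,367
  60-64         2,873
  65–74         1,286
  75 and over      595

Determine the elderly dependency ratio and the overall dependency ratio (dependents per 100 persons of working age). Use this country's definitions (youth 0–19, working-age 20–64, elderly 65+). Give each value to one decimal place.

Old-age dependency ratio: 6.4
Total dependency ratio: 51.3

0–19: 3,816 + 2,696 + 3,753 + 2,807 = 13,072
20–64: 3,726 + 3,036 + 2,892 + 3,258 + 3,681 + 3,832 + 3,503 + 2,367 + 2,873 = 29,168
65+: 1,286 + 595 = 1,881
Old-age dependency ratio = 1,881 / 29,168 × 100 = 6.4
Total dependency ratio = (13,072 + 1,881) / 29,168 × 100 = 14,953 / 29,168 × 100 = 51.3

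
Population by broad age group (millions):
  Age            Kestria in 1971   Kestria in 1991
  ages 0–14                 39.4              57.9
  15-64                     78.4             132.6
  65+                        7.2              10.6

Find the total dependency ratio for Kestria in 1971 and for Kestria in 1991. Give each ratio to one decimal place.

Kestria in 1971: (39.4 + 7.2) / 78.4 × 100 = 46.6 / 78.4 × 100 = 59.4
Kestria in 1991: (57.9 + 10.6) / 132.6 × 100 = 68.5 / 132.6 × 100 = 51.7

Kestria in 1971: 59.4
Kestria in 1991: 51.7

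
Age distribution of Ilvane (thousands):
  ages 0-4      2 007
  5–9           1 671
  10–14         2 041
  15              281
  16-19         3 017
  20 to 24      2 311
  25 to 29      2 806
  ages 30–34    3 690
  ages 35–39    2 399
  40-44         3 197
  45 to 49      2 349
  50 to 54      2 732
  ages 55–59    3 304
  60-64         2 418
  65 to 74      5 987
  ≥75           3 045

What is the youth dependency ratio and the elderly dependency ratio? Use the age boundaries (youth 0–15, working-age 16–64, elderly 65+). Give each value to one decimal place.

Youth dependency ratio: 21.3
Old-age dependency ratio: 32.0

0–15: 2 007 + 1 671 + 2 041 + 281 = 6 000
16–64: 3 017 + 2 311 + 2 806 + 3 690 + 2 399 + 3 197 + 2 349 + 2 732 + 3 304 + 2 418 = 28 223
65+: 5 987 + 3 045 = 9 032
Youth dependency ratio = 6 000 / 28 223 × 100 = 21.3
Old-age dependency ratio = 9 032 / 28 223 × 100 = 32.0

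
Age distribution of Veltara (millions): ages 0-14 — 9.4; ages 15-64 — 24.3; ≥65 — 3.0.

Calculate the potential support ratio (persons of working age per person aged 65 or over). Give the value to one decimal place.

Potential support ratio: 8.1

Potential support ratio = 24.3 / 3.0 = 8.1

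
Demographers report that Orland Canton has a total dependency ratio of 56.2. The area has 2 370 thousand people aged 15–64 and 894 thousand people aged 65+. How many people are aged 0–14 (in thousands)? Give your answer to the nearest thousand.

Aged 0–14: 438

Total dependency ratio = (youth + elderly) / working-age × 100
56.2 = (Y + 894) / 2 370 × 100
⇒ 438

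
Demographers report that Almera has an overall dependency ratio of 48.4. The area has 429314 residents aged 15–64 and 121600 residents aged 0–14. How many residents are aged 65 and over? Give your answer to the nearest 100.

Total dependency ratio = (youth + elderly) / working-age × 100
48.4 = (121600 + E) / 429314 × 100
⇒ 86200

Aged 65 and over: 86200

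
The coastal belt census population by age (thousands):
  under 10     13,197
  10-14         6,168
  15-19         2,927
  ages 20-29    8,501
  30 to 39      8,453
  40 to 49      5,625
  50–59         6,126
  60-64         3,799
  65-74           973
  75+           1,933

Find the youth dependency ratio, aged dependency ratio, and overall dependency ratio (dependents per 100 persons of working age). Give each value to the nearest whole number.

Youth dependency ratio: 55
Old-age dependency ratio: 8
Total dependency ratio: 63

0–14: 13,197 + 6,168 = 19,365
15–64: 2,927 + 8,501 + 8,453 + 5,625 + 6,126 + 3,799 = 35,431
65+: 973 + 1,933 = 2,906
Youth dependency ratio = 19,365 / 35,431 × 100 = 55
Old-age dependency ratio = 2,906 / 35,431 × 100 = 8
Total dependency ratio = (19,365 + 2,906) / 35,431 × 100 = 22,271 / 35,431 × 100 = 63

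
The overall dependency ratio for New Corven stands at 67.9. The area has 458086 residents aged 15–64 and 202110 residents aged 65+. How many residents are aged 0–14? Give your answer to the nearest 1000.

Total dependency ratio = (youth + elderly) / working-age × 100
67.9 = (Y + 202110) / 458086 × 100
⇒ 109000

Aged 0–14: 109000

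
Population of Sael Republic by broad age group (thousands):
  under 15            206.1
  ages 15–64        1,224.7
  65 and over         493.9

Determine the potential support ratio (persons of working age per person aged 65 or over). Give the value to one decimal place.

Potential support ratio: 2.5

Potential support ratio = 1,224.7 / 493.9 = 2.5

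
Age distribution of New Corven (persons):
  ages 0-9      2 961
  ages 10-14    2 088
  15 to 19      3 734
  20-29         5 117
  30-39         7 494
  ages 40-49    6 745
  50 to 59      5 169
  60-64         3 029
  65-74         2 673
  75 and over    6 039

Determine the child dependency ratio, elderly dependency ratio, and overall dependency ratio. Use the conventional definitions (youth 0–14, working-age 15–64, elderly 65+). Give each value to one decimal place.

Youth dependency ratio: 16.1
Old-age dependency ratio: 27.8
Total dependency ratio: 44.0

0–14: 2 961 + 2 088 = 5 049
15–64: 3 734 + 5 117 + 7 494 + 6 745 + 5 169 + 3 029 = 31 288
65+: 2 673 + 6 039 = 8 712
Youth dependency ratio = 5 049 / 31 288 × 100 = 16.1
Old-age dependency ratio = 8 712 / 31 288 × 100 = 27.8
Total dependency ratio = (5 049 + 8 712) / 31 288 × 100 = 13 761 / 31 288 × 100 = 44.0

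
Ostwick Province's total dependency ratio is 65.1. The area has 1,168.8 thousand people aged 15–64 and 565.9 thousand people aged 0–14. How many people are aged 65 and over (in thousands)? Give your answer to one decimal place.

Total dependency ratio = (youth + elderly) / working-age × 100
65.1 = (565.9 + E) / 1,168.8 × 100
⇒ 195.0

Aged 65 and over: 195.0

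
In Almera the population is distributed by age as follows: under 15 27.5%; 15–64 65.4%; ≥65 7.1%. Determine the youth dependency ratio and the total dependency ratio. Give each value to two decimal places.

Youth dependency ratio = 27.5 / 65.4 × 100 = 42.05
Total dependency ratio = (27.5 + 7.1) / 65.4 × 100 = 34.6 / 65.4 × 100 = 52.91

Youth dependency ratio: 42.05
Total dependency ratio: 52.91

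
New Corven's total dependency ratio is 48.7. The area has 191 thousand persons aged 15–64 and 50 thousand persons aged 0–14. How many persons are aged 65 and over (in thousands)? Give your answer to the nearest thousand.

Aged 65 and over: 43

Total dependency ratio = (youth + elderly) / working-age × 100
48.7 = (50 + E) / 191 × 100
⇒ 43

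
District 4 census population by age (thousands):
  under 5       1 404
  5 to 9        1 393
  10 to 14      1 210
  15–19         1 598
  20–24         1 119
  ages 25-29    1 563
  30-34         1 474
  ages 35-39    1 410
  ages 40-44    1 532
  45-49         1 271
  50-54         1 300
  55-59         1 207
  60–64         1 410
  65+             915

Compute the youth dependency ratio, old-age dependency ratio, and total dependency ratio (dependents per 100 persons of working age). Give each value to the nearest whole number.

0–14: 1 404 + 1 393 + 1 210 = 4 007
15–64: 1 598 + 1 119 + 1 563 + 1 474 + 1 410 + 1 532 + 1 271 + 1 300 + 1 207 + 1 410 = 13 884
65+: 915
Youth dependency ratio = 4 007 / 13 884 × 100 = 29
Old-age dependency ratio = 915 / 13 884 × 100 = 7
Total dependency ratio = (4 007 + 915) / 13 884 × 100 = 4 922 / 13 884 × 100 = 35

Youth dependency ratio: 29
Old-age dependency ratio: 7
Total dependency ratio: 35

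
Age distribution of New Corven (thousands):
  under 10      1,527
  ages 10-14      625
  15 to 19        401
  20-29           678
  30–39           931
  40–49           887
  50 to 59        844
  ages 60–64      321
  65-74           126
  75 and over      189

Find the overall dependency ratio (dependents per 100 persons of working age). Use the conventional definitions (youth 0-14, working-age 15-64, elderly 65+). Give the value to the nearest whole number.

Total dependency ratio: 61

0–14: 1,527 + 625 = 2,152
15–64: 401 + 678 + 931 + 887 + 844 + 321 = 4,062
65+: 126 + 189 = 315
Total dependency ratio = (2,152 + 315) / 4,062 × 100 = 2,467 / 4,062 × 100 = 61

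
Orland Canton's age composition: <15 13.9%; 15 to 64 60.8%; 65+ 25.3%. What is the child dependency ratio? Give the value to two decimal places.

Youth dependency ratio = 13.9 / 60.8 × 100 = 22.86

Youth dependency ratio: 22.86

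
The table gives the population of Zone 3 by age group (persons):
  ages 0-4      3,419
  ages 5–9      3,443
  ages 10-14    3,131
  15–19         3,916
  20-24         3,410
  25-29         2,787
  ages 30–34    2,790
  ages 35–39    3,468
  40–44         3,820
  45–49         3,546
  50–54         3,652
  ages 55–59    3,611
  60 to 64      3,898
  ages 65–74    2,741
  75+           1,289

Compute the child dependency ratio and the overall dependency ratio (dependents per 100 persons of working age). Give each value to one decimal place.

0–14: 3,419 + 3,443 + 3,131 = 9,993
15–64: 3,916 + 3,410 + 2,787 + 2,790 + 3,468 + 3,820 + 3,546 + 3,652 + 3,611 + 3,898 = 34,898
65+: 2,741 + 1,289 = 4,030
Youth dependency ratio = 9,993 / 34,898 × 100 = 28.6
Total dependency ratio = (9,993 + 4,030) / 34,898 × 100 = 14,023 / 34,898 × 100 = 40.2

Youth dependency ratio: 28.6
Total dependency ratio: 40.2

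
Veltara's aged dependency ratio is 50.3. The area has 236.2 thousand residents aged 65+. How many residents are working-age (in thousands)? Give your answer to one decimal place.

Old-age dependency ratio = elderly / working-age × 100
50.3 = 236.2 / W × 100
⇒ 469.6

Working-age: 469.6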